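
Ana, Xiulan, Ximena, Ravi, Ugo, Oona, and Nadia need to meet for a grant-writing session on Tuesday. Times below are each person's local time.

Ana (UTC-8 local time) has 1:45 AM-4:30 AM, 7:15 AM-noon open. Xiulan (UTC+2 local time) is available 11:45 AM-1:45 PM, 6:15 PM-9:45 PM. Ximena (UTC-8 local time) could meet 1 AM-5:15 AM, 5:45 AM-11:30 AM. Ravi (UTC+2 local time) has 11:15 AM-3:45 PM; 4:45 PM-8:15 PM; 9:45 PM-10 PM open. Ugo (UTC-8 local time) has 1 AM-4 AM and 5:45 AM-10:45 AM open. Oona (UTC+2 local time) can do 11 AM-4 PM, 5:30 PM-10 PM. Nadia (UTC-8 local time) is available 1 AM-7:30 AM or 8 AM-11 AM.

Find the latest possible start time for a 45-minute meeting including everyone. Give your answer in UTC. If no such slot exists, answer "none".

17:30

Ana in UTC: 09:45-12:30, 15:15-20:00 (add 8h to convert from UTC-8).
Xiulan in UTC: 09:45-11:45, 16:15-19:45 (subtract 2h to convert from UTC+2).
Ximena in UTC: 09:00-13:15, 13:45-19:30 (add 8h to convert from UTC-8).
Ravi in UTC: 09:15-13:45, 14:45-18:15, 19:45-20:00 (subtract 2h to convert from UTC+2).
Ugo in UTC: 09:00-12:00, 13:45-18:45 (add 8h to convert from UTC-8).
Oona in UTC: 09:00-14:00, 15:30-20:00 (subtract 2h to convert from UTC+2).
Nadia in UTC: 09:00-15:30, 16:00-19:00 (add 8h to convert from UTC-8).
Ana ∩ Xiulan: 09:45-11:45, 16:15-19:45.
Ana ∩ Xiulan ∩ Ximena: 09:45-11:45, 16:15-19:30.
Ana ∩ Xiulan ∩ Ximena ∩ Ravi: 09:45-11:45, 16:15-18:15.
Ana ∩ Xiulan ∩ Ximena ∩ Ravi ∩ Ugo: 09:45-11:45, 16:15-18:15.
Ana ∩ Xiulan ∩ Ximena ∩ Ravi ∩ Ugo ∩ Oona: 09:45-11:45, 16:15-18:15.
Ana ∩ Xiulan ∩ Ximena ∩ Ravi ∩ Ugo ∩ Oona ∩ Nadia: 09:45-11:45, 16:15-18:15.
Those are the intersection windows.
The last common window of at least 45 minutes is 16:15-18:15; a 45-minute meeting can start as late as 17:30 and still end by 18:15.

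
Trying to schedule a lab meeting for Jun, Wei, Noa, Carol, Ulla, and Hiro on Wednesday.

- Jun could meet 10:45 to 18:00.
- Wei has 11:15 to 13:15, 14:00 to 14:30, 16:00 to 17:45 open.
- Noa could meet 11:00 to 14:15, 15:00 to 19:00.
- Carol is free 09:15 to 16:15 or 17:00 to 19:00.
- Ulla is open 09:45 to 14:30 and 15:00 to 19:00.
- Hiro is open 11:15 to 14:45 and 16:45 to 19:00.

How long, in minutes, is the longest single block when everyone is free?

120

Jun ∩ Wei: 11:15-13:15, 14:00-14:30, 16:00-17:45.
Jun ∩ Wei ∩ Noa: 11:15-13:15, 14:00-14:15, 16:00-17:45.
Jun ∩ Wei ∩ Noa ∩ Carol: 11:15-13:15, 14:00-14:15, 16:00-16:15, 17:00-17:45.
Jun ∩ Wei ∩ Noa ∩ Carol ∩ Ulla: 11:15-13:15, 14:00-14:15, 16:00-16:15, 17:00-17:45.
Jun ∩ Wei ∩ Noa ∩ Carol ∩ Ulla ∩ Hiro: 11:15-13:15, 14:00-14:15, 17:00-17:45.
The longest is 11:15-13:15 at 120 minutes.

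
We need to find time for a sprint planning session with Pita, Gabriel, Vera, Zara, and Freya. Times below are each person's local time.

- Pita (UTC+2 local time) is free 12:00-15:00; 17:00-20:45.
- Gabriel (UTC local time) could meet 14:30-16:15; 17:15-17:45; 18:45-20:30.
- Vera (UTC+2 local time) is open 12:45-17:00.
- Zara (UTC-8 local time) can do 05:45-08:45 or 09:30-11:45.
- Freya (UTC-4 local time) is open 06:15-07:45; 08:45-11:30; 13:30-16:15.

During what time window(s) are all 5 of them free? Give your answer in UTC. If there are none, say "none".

Pita in UTC: 10:00-13:00, 15:00-18:45 (subtract 2h to convert from UTC+2).
Gabriel in UTC: 14:30-16:15, 17:15-17:45, 18:45-20:30.
Vera in UTC: 10:45-15:00 (subtract 2h to convert from UTC+2).
Zara in UTC: 13:45-16:45, 17:30-19:45 (add 8h to convert from UTC-8).
Freya in UTC: 10:15-11:45, 12:45-15:30, 17:30-20:15 (add 4h to convert from UTC-4).
Pita ∩ Gabriel: 15:00-16:15, 17:15-17:45.
Pita ∩ Gabriel ∩ Vera: ∅.
Pita ∩ Gabriel ∩ Vera ∩ Zara: ∅.
Pita ∩ Gabriel ∩ Vera ∩ Zara ∩ Freya: ∅.
There is no time when everyone is free.

none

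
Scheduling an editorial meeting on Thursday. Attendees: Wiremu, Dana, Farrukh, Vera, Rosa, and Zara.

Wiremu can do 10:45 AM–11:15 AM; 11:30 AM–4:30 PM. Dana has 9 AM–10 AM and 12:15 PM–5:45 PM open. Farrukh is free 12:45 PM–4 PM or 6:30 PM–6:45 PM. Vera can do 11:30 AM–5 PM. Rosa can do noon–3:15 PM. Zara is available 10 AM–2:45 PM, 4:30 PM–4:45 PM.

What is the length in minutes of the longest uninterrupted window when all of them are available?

120

Wiremu ∩ Dana: 12:15-16:30.
Wiremu ∩ Dana ∩ Farrukh: 12:45-16:00.
Wiremu ∩ Dana ∩ Farrukh ∩ Vera: 12:45-16:00.
Wiremu ∩ Dana ∩ Farrukh ∩ Vera ∩ Rosa: 12:45-15:15.
Wiremu ∩ Dana ∩ Farrukh ∩ Vera ∩ Rosa ∩ Zara: 12:45-14:45.
The longest is 12:45-14:45 at 120 minutes.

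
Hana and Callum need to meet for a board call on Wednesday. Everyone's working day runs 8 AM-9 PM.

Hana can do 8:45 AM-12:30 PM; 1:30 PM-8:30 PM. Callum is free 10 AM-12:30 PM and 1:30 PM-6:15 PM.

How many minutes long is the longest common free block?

285

Hana ∩ Callum: 10:00-12:30, 13:30-18:15.
Those are the intersection windows.
The longest is 13:30-18:15 at 285 minutes.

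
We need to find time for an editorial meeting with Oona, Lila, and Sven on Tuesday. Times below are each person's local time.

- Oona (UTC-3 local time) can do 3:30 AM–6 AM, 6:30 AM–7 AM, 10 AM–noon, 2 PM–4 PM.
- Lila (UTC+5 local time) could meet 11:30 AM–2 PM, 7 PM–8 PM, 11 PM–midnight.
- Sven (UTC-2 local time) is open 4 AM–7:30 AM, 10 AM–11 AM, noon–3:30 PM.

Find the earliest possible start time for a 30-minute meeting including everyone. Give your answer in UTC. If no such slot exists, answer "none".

Oona in UTC: 06:30-09:00, 09:30-10:00, 13:00-15:00, 17:00-19:00 (add 3h to convert from UTC-3).
Lila in UTC: 06:30-09:00, 14:00-15:00, 18:00-19:00 (subtract 5h to convert from UTC+5).
Sven in UTC: 06:00-09:30, 12:00-13:00, 14:00-17:30 (add 2h to convert from UTC-2).
Oona ∩ Lila: 06:30-09:00, 14:00-15:00, 18:00-19:00.
Oona ∩ Lila ∩ Sven: 06:30-09:00, 14:00-15:00.
The first common window of at least 30 minutes is 06:30-09:00, so the earliest start is 06:30.

06:30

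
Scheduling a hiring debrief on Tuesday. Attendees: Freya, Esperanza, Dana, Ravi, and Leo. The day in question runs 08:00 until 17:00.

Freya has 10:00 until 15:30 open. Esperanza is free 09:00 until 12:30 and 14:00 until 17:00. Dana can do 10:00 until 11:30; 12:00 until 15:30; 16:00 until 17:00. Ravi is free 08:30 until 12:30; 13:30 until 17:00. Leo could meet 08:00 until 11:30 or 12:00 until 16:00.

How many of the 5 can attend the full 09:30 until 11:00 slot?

Esperanza, Ravi, and Leo can make the full 09:30-11:00 slot — that's 3.

3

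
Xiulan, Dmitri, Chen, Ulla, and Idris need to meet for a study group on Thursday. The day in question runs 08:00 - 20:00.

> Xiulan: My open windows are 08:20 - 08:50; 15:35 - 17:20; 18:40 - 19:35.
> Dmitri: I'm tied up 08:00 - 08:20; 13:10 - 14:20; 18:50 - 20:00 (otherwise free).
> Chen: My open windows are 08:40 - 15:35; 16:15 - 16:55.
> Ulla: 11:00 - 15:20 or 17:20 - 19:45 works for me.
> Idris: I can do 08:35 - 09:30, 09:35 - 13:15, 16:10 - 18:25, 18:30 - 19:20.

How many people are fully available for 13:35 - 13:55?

Xiulan free: 08:20-08:50, 15:35-17:20, 18:40-19:35.
Dmitri free: 08:20-13:10, 14:20-18:50 (invert busy blocks within the working day).
Chen free: 08:40-15:35, 16:15-16:55.
Ulla free: 11:00-15:20, 17:20-19:45.
Idris free: 08:35-09:30, 09:35-13:15, 16:10-18:25, 18:30-19:20.
Chen and Ulla can make the full 13:35-13:55 slot — that's 2.

2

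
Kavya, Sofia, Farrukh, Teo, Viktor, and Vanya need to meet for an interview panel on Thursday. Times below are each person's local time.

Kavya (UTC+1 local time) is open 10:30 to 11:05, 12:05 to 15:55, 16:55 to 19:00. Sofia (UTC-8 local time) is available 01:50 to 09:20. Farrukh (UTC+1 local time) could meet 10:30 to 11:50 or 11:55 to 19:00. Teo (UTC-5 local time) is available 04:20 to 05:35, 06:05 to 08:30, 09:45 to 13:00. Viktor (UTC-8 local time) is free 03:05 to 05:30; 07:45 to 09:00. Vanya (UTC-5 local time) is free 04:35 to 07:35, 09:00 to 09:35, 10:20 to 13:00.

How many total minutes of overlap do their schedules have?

Kavya in UTC: 09:30-10:05, 11:05-14:55, 15:55-18:00 (subtract 1h to convert from UTC+1).
Sofia in UTC: 09:50-17:20 (add 8h to convert from UTC-8).
Farrukh in UTC: 09:30-10:50, 10:55-18:00 (subtract 1h to convert from UTC+1).
Teo in UTC: 09:20-10:35, 11:05-13:30, 14:45-18:00 (add 5h to convert from UTC-5).
Viktor in UTC: 11:05-13:30, 15:45-17:00 (add 8h to convert from UTC-8).
Vanya in UTC: 09:35-12:35, 14:00-14:35, 15:20-18:00 (add 5h to convert from UTC-5).
Kavya ∩ Sofia: 09:50-10:05, 11:05-14:55, 15:55-17:20.
Kavya ∩ Sofia ∩ Farrukh: 09:50-10:05, 11:05-14:55, 15:55-17:20.
Kavya ∩ Sofia ∩ Farrukh ∩ Teo: 09:50-10:05, 11:05-13:30, 14:45-14:55, 15:55-17:20.
Kavya ∩ Sofia ∩ Farrukh ∩ Teo ∩ Viktor: 11:05-13:30, 15:55-17:00.
Kavya ∩ Sofia ∩ Farrukh ∩ Teo ∩ Viktor ∩ Vanya: 11:05-12:35, 15:55-17:00.
Summing the common windows: 90 + 65 = 155 minutes.

155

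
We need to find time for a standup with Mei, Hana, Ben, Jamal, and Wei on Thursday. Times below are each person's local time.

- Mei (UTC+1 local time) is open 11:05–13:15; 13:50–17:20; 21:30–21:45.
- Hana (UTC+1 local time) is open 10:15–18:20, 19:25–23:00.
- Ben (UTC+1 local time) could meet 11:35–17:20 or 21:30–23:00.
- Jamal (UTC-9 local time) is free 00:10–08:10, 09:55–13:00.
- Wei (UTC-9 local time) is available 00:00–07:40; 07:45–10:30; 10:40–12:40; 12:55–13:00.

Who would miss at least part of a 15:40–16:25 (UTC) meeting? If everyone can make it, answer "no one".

Mei in UTC: 10:05-12:15, 12:50-16:20, 20:30-20:45 (subtract 1h to convert from UTC+1).
Hana in UTC: 09:15-17:20, 18:25-22:00 (subtract 1h to convert from UTC+1).
Ben in UTC: 10:35-16:20, 20:30-22:00 (subtract 1h to convert from UTC+1).
Jamal in UTC: 09:10-17:10, 18:55-22:00 (add 9h to convert from UTC-9).
Wei in UTC: 09:00-16:40, 16:45-19:30, 19:40-21:40, 21:55-22:00 (add 9h to convert from UTC-9).
Mei: not fully free for 15:40-16:25. Hana: free for 15:40-16:25. Ben: not fully free for 15:40-16:25. Jamal: free for 15:40-16:25. Wei: free for 15:40-16:25.

Ben, Mei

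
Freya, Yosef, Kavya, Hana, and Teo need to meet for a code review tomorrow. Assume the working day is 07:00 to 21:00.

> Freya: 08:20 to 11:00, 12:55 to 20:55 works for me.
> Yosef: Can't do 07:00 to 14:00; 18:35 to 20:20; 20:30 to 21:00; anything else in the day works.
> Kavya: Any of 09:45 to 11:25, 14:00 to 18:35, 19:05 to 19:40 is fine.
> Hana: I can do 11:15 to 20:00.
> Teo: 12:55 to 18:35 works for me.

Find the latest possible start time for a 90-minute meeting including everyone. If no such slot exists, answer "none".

17:05

Freya free: 08:20-11:00, 12:55-20:55.
Yosef free: 14:00-18:35, 20:20-20:30 (invert busy blocks within the working day).
Kavya free: 09:45-11:25, 14:00-18:35, 19:05-19:40.
Hana free: 11:15-20:00.
Teo free: 12:55-18:35.
Freya ∩ Yosef: 14:00-18:35, 20:20-20:30.
Freya ∩ Yosef ∩ Kavya: 14:00-18:35.
Freya ∩ Yosef ∩ Kavya ∩ Hana: 14:00-18:35.
Freya ∩ Yosef ∩ Kavya ∩ Hana ∩ Teo: 14:00-18:35.
So the common availability across everyone is 14:00-18:35.
The last common window of at least 90 minutes is 14:00-18:35; a 90-minute meeting can start as late as 17:05 and still end by 18:35.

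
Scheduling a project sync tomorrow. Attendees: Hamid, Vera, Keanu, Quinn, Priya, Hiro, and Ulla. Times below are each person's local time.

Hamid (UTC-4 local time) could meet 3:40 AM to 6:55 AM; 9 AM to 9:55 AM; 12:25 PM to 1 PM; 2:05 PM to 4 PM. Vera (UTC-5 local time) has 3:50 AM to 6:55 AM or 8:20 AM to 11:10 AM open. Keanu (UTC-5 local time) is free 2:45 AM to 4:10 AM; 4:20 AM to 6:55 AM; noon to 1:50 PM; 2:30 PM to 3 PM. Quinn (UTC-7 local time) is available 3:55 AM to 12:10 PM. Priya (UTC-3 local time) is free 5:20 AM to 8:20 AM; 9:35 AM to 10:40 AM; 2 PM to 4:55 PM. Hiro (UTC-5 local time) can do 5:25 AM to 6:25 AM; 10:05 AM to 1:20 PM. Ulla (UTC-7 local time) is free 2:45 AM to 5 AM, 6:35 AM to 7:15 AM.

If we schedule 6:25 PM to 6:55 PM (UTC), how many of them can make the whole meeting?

Hamid in UTC: 07:40-10:55, 13:00-13:55, 16:25-17:00, 18:05-20:00 (add 4h to convert from UTC-4).
Vera in UTC: 08:50-11:55, 13:20-16:10 (add 5h to convert from UTC-5).
Keanu in UTC: 07:45-09:10, 09:20-11:55, 17:00-18:50, 19:30-20:00 (add 5h to convert from UTC-5).
Quinn in UTC: 10:55-19:10 (add 7h to convert from UTC-7).
Priya in UTC: 08:20-11:20, 12:35-13:40, 17:00-19:55 (add 3h to convert from UTC-3).
Hiro in UTC: 10:25-11:25, 15:05-18:20 (add 5h to convert from UTC-5).
Ulla in UTC: 09:45-12:00, 13:35-14:15 (add 7h to convert from UTC-7).
Hamid, Quinn, and Priya can make the full 18:25-18:55 slot — that's 3.

3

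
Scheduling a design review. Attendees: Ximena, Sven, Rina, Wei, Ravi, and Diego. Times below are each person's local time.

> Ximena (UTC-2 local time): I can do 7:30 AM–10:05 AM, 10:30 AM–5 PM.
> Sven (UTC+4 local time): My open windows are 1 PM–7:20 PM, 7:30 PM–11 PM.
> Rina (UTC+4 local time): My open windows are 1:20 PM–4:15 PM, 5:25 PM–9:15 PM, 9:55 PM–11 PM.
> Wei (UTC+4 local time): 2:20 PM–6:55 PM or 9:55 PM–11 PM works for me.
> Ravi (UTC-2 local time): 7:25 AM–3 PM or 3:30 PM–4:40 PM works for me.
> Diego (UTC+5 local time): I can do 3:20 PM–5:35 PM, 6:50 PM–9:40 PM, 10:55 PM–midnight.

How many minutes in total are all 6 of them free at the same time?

215

Ximena in UTC: 09:30-12:05, 12:30-19:00 (add 2h to convert from UTC-2).
Sven in UTC: 09:00-15:20, 15:30-19:00 (subtract 4h to convert from UTC+4).
Rina in UTC: 09:20-12:15, 13:25-17:15, 17:55-19:00 (subtract 4h to convert from UTC+4).
Wei in UTC: 10:20-14:55, 17:55-19:00 (subtract 4h to convert from UTC+4).
Ravi in UTC: 09:25-17:00, 17:30-18:40 (add 2h to convert from UTC-2).
Diego in UTC: 10:20-12:35, 13:50-16:40, 17:55-19:00 (subtract 5h to convert from UTC+5).
Ximena ∩ Sven: 09:30-12:05, 12:30-15:20, 15:30-19:00.
Ximena ∩ Sven ∩ Rina: 09:30-12:05, 13:25-15:20, 15:30-17:15, 17:55-19:00.
Ximena ∩ Sven ∩ Rina ∩ Wei: 10:20-12:05, 13:25-14:55, 17:55-19:00.
Ximena ∩ Sven ∩ Rina ∩ Wei ∩ Ravi: 10:20-12:05, 13:25-14:55, 17:55-18:40.
Ximena ∩ Sven ∩ Rina ∩ Wei ∩ Ravi ∩ Diego: 10:20-12:05, 13:50-14:55, 17:55-18:40.
Those are the intersection windows.
Summing the common windows: 105 + 65 + 45 = 215 minutes.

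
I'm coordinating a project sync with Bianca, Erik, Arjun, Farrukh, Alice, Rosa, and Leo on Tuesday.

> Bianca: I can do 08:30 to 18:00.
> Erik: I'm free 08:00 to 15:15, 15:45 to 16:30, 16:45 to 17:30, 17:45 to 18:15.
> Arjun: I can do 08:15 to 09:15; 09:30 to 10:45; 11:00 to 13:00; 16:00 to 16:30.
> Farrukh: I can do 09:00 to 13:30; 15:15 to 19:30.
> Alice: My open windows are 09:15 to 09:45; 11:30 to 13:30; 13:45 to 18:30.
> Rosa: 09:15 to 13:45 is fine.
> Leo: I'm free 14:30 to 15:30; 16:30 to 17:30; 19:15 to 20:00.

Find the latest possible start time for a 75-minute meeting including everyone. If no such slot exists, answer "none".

none

Bianca ∩ Erik: 08:30-15:15, 15:45-16:30, 16:45-17:30, 17:45-18:00.
Bianca ∩ Erik ∩ Arjun: 08:30-09:15, 09:30-10:45, 11:00-13:00, 16:00-16:30.
Bianca ∩ Erik ∩ Arjun ∩ Farrukh: 09:00-09:15, 09:30-10:45, 11:00-13:00, 16:00-16:30.
Bianca ∩ Erik ∩ Arjun ∩ Farrukh ∩ Alice: 09:30-09:45, 11:30-13:00, 16:00-16:30.
Bianca ∩ Erik ∩ Arjun ∩ Farrukh ∩ Alice ∩ Rosa: 09:30-09:45, 11:30-13:00.
Bianca ∩ Erik ∩ Arjun ∩ Farrukh ∩ Alice ∩ Rosa ∩ Leo: ∅.
There is no time when everyone is free.
No common window is at least 75 minutes long.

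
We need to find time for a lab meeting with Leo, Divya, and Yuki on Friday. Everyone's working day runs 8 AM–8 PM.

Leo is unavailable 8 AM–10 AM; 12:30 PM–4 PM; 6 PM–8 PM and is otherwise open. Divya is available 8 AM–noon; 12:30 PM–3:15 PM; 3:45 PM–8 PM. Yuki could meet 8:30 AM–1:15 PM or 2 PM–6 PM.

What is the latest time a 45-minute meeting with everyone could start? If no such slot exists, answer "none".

Leo free: 10:00-12:30, 16:00-18:00 (invert busy blocks within the working day).
Divya free: 08:00-12:00, 12:30-15:15, 15:45-20:00.
Yuki free: 08:30-13:15, 14:00-18:00.
Leo ∩ Divya: 10:00-12:00, 16:00-18:00.
Leo ∩ Divya ∩ Yuki: 10:00-12:00, 16:00-18:00.
So the common availability across everyone is 10:00-12:00, 16:00-18:00.
The last common window of at least 45 minutes is 16:00-18:00; a 45-minute meeting can start as late as 17:15 and still end by 18:00.

17:15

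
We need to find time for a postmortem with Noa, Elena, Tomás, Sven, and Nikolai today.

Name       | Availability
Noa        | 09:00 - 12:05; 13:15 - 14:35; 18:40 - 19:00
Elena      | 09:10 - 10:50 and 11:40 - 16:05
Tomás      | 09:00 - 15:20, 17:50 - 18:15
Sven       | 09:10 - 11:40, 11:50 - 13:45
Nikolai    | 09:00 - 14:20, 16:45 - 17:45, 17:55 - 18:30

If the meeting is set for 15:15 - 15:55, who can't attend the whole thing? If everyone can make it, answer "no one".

Noa: not fully free for 15:15-15:55. Elena: free for 15:15-15:55. Tomás: not fully free for 15:15-15:55. Sven: not fully free for 15:15-15:55. Nikolai: not fully free for 15:15-15:55.

Nikolai, Noa, Sven, Tomás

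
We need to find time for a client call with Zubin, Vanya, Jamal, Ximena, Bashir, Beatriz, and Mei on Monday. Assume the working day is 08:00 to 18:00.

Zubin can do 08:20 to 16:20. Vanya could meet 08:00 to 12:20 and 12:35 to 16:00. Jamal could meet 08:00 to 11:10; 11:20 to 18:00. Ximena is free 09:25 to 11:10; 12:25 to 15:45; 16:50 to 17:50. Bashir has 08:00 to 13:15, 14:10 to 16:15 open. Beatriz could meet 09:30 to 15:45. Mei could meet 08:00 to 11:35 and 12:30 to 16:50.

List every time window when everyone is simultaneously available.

Zubin ∩ Vanya: 08:20-12:20, 12:35-16:00.
Zubin ∩ Vanya ∩ Jamal: 08:20-11:10, 11:20-12:20, 12:35-16:00.
Zubin ∩ Vanya ∩ Jamal ∩ Ximena: 09:25-11:10, 12:35-15:45.
Zubin ∩ Vanya ∩ Jamal ∩ Ximena ∩ Bashir: 09:25-11:10, 12:35-13:15, 14:10-15:45.
Zubin ∩ Vanya ∩ Jamal ∩ Ximena ∩ Bashir ∩ Beatriz: 09:30-11:10, 12:35-13:15, 14:10-15:45.
Zubin ∩ Vanya ∩ Jamal ∩ Ximena ∩ Bashir ∩ Beatriz ∩ Mei: 09:30-11:10, 12:35-13:15, 14:10-15:45.
So the common availability across everyone is 09:30-11:10, 12:35-13:15, 14:10-15:45.

09:30-11:10, 12:35-13:15, 14:10-15:45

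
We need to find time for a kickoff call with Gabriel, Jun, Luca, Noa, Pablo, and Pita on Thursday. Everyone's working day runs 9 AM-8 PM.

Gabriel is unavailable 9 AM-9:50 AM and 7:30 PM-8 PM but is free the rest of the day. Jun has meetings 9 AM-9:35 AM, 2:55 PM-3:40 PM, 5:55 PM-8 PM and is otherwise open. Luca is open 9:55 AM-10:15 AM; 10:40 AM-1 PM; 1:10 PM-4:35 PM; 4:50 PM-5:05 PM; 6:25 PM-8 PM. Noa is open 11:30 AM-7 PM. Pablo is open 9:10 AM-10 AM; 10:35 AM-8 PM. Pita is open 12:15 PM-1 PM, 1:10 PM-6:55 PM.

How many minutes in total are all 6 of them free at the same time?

Gabriel free: 09:50-19:30 (invert busy blocks within the working day).
Jun free: 09:35-14:55, 15:40-17:55 (invert busy blocks within the working day).
Luca free: 09:55-10:15, 10:40-13:00, 13:10-16:35, 16:50-17:05, 18:25-20:00.
Noa free: 11:30-19:00.
Pablo free: 09:10-10:00, 10:35-20:00.
Pita free: 12:15-13:00, 13:10-18:55.
Gabriel ∩ Jun: 09:50-14:55, 15:40-17:55.
Gabriel ∩ Jun ∩ Luca: 09:55-10:15, 10:40-13:00, 13:10-14:55, 15:40-16:35, 16:50-17:05.
Gabriel ∩ Jun ∩ Luca ∩ Noa: 11:30-13:00, 13:10-14:55, 15:40-16:35, 16:50-17:05.
Gabriel ∩ Jun ∩ Luca ∩ Noa ∩ Pablo: 11:30-13:00, 13:10-14:55, 15:40-16:35, 16:50-17:05.
Gabriel ∩ Jun ∩ Luca ∩ Noa ∩ Pablo ∩ Pita: 12:15-13:00, 13:10-14:55, 15:40-16:35, 16:50-17:05.
Summing the common windows: 45 + 105 + 55 + 15 = 220 minutes.

220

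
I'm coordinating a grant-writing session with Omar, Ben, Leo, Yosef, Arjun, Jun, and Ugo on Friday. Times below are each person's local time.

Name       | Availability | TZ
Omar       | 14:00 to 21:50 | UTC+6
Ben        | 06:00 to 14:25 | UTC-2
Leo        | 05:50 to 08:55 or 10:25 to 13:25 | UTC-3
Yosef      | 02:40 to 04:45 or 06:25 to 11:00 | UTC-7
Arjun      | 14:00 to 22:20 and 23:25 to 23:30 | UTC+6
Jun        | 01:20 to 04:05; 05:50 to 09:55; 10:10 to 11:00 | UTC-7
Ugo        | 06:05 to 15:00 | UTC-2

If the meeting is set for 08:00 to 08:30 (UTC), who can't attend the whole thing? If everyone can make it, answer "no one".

Omar in UTC: 08:00-15:50 (subtract 6h to convert from UTC+6).
Ben in UTC: 08:00-16:25 (add 2h to convert from UTC-2).
Leo in UTC: 08:50-11:55, 13:25-16:25 (add 3h to convert from UTC-3).
Yosef in UTC: 09:40-11:45, 13:25-18:00 (add 7h to convert from UTC-7).
Arjun in UTC: 08:00-16:20, 17:25-17:30 (subtract 6h to convert from UTC+6).
Jun in UTC: 08:20-11:05, 12:50-16:55, 17:10-18:00 (add 7h to convert from UTC-7).
Ugo in UTC: 08:05-17:00 (add 2h to convert from UTC-2).
Omar: free for 08:00-08:30. Ben: free for 08:00-08:30. Leo: not fully free for 08:00-08:30. Yosef: not fully free for 08:00-08:30. Arjun: free for 08:00-08:30. Jun: not fully free for 08:00-08:30. Ugo: not fully free for 08:00-08:30.

Jun, Leo, Ugo, Yosef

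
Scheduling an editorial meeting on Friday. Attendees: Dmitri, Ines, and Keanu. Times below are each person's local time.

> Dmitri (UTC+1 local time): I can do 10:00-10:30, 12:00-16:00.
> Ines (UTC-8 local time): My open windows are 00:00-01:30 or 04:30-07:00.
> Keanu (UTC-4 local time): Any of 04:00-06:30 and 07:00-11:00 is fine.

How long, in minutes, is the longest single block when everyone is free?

150

Dmitri in UTC: 09:00-09:30, 11:00-15:00 (subtract 1h to convert from UTC+1).
Ines in UTC: 08:00-09:30, 12:30-15:00 (add 8h to convert from UTC-8).
Keanu in UTC: 08:00-10:30, 11:00-15:00 (add 4h to convert from UTC-4).
Dmitri ∩ Ines: 09:00-09:30, 12:30-15:00.
Dmitri ∩ Ines ∩ Keanu: 09:00-09:30, 12:30-15:00.
So the common availability across everyone is 09:00-09:30, 12:30-15:00.
The longest is 12:30-15:00 at 150 minutes.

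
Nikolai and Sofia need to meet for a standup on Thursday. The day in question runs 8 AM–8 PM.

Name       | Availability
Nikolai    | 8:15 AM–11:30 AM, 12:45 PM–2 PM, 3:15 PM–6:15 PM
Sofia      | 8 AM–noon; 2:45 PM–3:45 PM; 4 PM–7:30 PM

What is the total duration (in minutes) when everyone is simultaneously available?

360

Nikolai ∩ Sofia: 08:15-11:30, 15:15-15:45, 16:00-18:15.
Those are the intersection windows.
Summing the common windows: 195 + 30 + 135 = 360 minutes.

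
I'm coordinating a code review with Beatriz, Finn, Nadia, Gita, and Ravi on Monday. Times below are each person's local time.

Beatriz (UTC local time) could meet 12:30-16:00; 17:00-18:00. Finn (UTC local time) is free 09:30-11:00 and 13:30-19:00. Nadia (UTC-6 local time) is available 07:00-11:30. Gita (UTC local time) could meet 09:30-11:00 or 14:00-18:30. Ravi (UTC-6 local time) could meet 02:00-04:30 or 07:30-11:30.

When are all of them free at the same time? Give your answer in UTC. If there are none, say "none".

14:00-16:00, 17:00-17:30

Beatriz in UTC: 12:30-16:00, 17:00-18:00.
Finn in UTC: 09:30-11:00, 13:30-19:00.
Nadia in UTC: 13:00-17:30 (add 6h to convert from UTC-6).
Gita in UTC: 09:30-11:00, 14:00-18:30.
Ravi in UTC: 08:00-10:30, 13:30-17:30 (add 6h to convert from UTC-6).
Beatriz ∩ Finn: 13:30-16:00, 17:00-18:00.
Beatriz ∩ Finn ∩ Nadia: 13:30-16:00, 17:00-17:30.
Beatriz ∩ Finn ∩ Nadia ∩ Gita: 14:00-16:00, 17:00-17:30.
Beatriz ∩ Finn ∩ Nadia ∩ Gita ∩ Ravi: 14:00-16:00, 17:00-17:30.
Those are the intersection windows.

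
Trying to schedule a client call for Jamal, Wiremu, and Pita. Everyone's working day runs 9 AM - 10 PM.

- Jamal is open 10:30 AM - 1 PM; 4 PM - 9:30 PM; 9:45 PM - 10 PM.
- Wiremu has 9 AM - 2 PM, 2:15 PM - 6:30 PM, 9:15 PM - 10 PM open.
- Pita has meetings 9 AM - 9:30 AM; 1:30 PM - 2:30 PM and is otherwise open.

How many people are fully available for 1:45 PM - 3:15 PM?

0

Jamal free: 10:30-13:00, 16:00-21:30, 21:45-22:00.
Wiremu free: 09:00-14:00, 14:15-18:30, 21:15-22:00.
Pita free: 09:30-13:30, 14:30-22:00 (invert busy blocks within the working day).
nobody can make the full 13:45-15:15 slot — that's 0.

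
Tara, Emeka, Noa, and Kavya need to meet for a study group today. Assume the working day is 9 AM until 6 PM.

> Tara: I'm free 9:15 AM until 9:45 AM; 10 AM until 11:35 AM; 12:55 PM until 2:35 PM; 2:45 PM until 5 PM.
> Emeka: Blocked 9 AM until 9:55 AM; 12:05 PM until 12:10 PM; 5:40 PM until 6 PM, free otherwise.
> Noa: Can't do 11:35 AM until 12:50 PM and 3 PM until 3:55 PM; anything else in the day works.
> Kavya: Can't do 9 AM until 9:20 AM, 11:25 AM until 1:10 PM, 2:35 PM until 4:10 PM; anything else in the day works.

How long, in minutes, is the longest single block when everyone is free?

85

Tara free: 09:15-09:45, 10:00-11:35, 12:55-14:35, 14:45-17:00.
Emeka free: 09:55-12:05, 12:10-17:40 (invert busy blocks within the working day).
Noa free: 09:00-11:35, 12:50-15:00, 15:55-18:00 (invert busy blocks within the working day).
Kavya free: 09:20-11:25, 13:10-14:35, 16:10-18:00 (invert busy blocks within the working day).
Tara ∩ Emeka: 10:00-11:35, 12:55-14:35, 14:45-17:00.
Tara ∩ Emeka ∩ Noa: 10:00-11:35, 12:55-14:35, 14:45-15:00, 15:55-17:00.
Tara ∩ Emeka ∩ Noa ∩ Kavya: 10:00-11:25, 13:10-14:35, 16:10-17:00.
The longest is 10:00-11:25 at 85 minutes.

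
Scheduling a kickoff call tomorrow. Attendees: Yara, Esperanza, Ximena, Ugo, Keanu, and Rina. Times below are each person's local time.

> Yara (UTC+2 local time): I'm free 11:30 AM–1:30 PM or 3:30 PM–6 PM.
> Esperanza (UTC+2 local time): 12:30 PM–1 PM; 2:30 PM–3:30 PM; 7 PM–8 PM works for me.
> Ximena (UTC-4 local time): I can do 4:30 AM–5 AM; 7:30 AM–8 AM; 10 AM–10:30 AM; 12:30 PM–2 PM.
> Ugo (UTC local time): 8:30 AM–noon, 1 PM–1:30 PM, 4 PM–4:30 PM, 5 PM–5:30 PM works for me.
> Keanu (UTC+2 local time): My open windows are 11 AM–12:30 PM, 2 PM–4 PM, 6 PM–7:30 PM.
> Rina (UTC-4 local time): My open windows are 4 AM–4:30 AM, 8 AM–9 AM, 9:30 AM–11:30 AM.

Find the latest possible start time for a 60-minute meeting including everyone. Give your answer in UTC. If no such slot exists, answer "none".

Yara in UTC: 09:30-11:30, 13:30-16:00 (subtract 2h to convert from UTC+2).
Esperanza in UTC: 10:30-11:00, 12:30-13:30, 17:00-18:00 (subtract 2h to convert from UTC+2).
Ximena in UTC: 08:30-09:00, 11:30-12:00, 14:00-14:30, 16:30-18:00 (add 4h to convert from UTC-4).
Ugo in UTC: 08:30-12:00, 13:00-13:30, 16:00-16:30, 17:00-17:30.
Keanu in UTC: 09:00-10:30, 12:00-14:00, 16:00-17:30 (subtract 2h to convert from UTC+2).
Rina in UTC: 08:00-08:30, 12:00-13:00, 13:30-15:30 (add 4h to convert from UTC-4).
Yara ∩ Esperanza: 10:30-11:00.
Yara ∩ Esperanza ∩ Ximena: ∅.
Yara ∩ Esperanza ∩ Ximena ∩ Ugo: ∅.
Yara ∩ Esperanza ∩ Ximena ∩ Ugo ∩ Keanu: ∅.
Yara ∩ Esperanza ∩ Ximena ∩ Ugo ∩ Keanu ∩ Rina: ∅.
There is no time when everyone is free.
No common window is at least 60 minutes long.

none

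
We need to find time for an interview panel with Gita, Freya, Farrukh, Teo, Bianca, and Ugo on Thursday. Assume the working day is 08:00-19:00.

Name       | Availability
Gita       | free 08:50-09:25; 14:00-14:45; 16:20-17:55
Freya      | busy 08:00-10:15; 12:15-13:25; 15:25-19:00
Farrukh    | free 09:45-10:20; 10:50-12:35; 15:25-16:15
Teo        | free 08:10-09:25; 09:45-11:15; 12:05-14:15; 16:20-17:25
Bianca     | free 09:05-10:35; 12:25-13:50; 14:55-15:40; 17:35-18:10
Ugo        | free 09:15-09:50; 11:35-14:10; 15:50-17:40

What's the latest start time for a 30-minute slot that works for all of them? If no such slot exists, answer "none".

none

Gita free: 08:50-09:25, 14:00-14:45, 16:20-17:55.
Freya free: 10:15-12:15, 13:25-15:25 (invert busy blocks within the working day).
Farrukh free: 09:45-10:20, 10:50-12:35, 15:25-16:15.
Teo free: 08:10-09:25, 09:45-11:15, 12:05-14:15, 16:20-17:25.
Bianca free: 09:05-10:35, 12:25-13:50, 14:55-15:40, 17:35-18:10.
Ugo free: 09:15-09:50, 11:35-14:10, 15:50-17:40.
Gita ∩ Freya: 14:00-14:45.
Gita ∩ Freya ∩ Farrukh: ∅.
Gita ∩ Freya ∩ Farrukh ∩ Teo: ∅.
Gita ∩ Freya ∩ Farrukh ∩ Teo ∩ Bianca: ∅.
Gita ∩ Freya ∩ Farrukh ∩ Teo ∩ Bianca ∩ Ugo: ∅.
There is no time when everyone is free.
No common window is at least 30 minutes long.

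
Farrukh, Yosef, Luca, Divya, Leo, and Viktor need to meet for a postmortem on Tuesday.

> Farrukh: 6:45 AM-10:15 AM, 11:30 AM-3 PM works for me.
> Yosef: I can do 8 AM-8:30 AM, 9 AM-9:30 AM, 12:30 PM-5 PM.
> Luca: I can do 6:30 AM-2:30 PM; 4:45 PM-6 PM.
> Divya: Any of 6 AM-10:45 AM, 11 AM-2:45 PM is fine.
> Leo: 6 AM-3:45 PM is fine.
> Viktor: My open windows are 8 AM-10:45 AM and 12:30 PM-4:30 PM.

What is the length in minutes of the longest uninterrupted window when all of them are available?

120

Farrukh ∩ Yosef: 08:00-08:30, 09:00-09:30, 12:30-15:00.
Farrukh ∩ Yosef ∩ Luca: 08:00-08:30, 09:00-09:30, 12:30-14:30.
Farrukh ∩ Yosef ∩ Luca ∩ Divya: 08:00-08:30, 09:00-09:30, 12:30-14:30.
Farrukh ∩ Yosef ∩ Luca ∩ Divya ∩ Leo: 08:00-08:30, 09:00-09:30, 12:30-14:30.
Farrukh ∩ Yosef ∩ Luca ∩ Divya ∩ Leo ∩ Viktor: 08:00-08:30, 09:00-09:30, 12:30-14:30.
The longest is 12:30-14:30 at 120 minutes.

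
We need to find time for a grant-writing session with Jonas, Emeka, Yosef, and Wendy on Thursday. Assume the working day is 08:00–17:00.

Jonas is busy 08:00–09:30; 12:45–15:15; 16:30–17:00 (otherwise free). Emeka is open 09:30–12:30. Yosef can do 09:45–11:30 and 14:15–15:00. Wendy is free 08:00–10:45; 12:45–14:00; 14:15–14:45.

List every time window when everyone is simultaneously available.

09:45-10:45

Jonas free: 09:30-12:45, 15:15-16:30 (invert busy blocks within the working day).
Emeka free: 09:30-12:30.
Yosef free: 09:45-11:30, 14:15-15:00.
Wendy free: 08:00-10:45, 12:45-14:00, 14:15-14:45.
Jonas ∩ Emeka: 09:30-12:30.
Jonas ∩ Emeka ∩ Yosef: 09:45-11:30.
Jonas ∩ Emeka ∩ Yosef ∩ Wendy: 09:45-10:45.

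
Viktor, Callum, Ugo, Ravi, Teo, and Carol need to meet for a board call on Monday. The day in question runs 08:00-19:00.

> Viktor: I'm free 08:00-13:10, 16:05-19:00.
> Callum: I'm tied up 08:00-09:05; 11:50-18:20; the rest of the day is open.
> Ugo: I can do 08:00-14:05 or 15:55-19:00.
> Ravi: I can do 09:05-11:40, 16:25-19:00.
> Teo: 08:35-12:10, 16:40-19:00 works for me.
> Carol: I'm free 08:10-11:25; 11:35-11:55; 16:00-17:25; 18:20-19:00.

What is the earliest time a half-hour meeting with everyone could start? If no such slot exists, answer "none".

09:05

Viktor free: 08:00-13:10, 16:05-19:00.
Callum free: 09:05-11:50, 18:20-19:00 (invert busy blocks within the working day).
Ugo free: 08:00-14:05, 15:55-19:00.
Ravi free: 09:05-11:40, 16:25-19:00.
Teo free: 08:35-12:10, 16:40-19:00.
Carol free: 08:10-11:25, 11:35-11:55, 16:00-17:25, 18:20-19:00.
Viktor ∩ Callum: 09:05-11:50, 18:20-19:00.
Viktor ∩ Callum ∩ Ugo: 09:05-11:50, 18:20-19:00.
Viktor ∩ Callum ∩ Ugo ∩ Ravi: 09:05-11:40, 18:20-19:00.
Viktor ∩ Callum ∩ Ugo ∩ Ravi ∩ Teo: 09:05-11:40, 18:20-19:00.
Viktor ∩ Callum ∩ Ugo ∩ Ravi ∩ Teo ∩ Carol: 09:05-11:25, 11:35-11:40, 18:20-19:00.
So the common availability across everyone is 09:05-11:25, 11:35-11:40, 18:20-19:00.
The first common window of at least 30 minutes is 09:05-11:25, so the earliest start is 09:05.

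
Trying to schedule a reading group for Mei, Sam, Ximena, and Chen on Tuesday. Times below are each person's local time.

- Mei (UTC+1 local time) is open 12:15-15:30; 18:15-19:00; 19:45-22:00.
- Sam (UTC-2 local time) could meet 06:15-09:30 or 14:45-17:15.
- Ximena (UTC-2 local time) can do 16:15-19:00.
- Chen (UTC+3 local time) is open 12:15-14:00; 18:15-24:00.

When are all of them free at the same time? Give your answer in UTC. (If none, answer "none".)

Mei in UTC: 11:15-14:30, 17:15-18:00, 18:45-21:00 (subtract 1h to convert from UTC+1).
Sam in UTC: 08:15-11:30, 16:45-19:15 (add 2h to convert from UTC-2).
Ximena in UTC: 18:15-21:00 (add 2h to convert from UTC-2).
Chen in UTC: 09:15-11:00, 15:15-21:00 (subtract 3h to convert from UTC+3).
Mei ∩ Sam: 11:15-11:30, 17:15-18:00, 18:45-19:15.
Mei ∩ Sam ∩ Ximena: 18:45-19:15.
Mei ∩ Sam ∩ Ximena ∩ Chen: 18:45-19:15.
Those are the intersection windows.

18:45-19:15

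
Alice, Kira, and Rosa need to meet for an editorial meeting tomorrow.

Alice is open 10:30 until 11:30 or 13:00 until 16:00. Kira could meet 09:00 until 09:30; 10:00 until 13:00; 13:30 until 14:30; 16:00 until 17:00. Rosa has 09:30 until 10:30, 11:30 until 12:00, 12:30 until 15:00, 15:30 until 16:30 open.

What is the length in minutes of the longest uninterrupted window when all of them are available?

Alice ∩ Kira: 10:30-11:30, 13:30-14:30.
Alice ∩ Kira ∩ Rosa: 13:30-14:30.
Those are the intersection windows.
The longest is 13:30-14:30 at 60 minutes.

60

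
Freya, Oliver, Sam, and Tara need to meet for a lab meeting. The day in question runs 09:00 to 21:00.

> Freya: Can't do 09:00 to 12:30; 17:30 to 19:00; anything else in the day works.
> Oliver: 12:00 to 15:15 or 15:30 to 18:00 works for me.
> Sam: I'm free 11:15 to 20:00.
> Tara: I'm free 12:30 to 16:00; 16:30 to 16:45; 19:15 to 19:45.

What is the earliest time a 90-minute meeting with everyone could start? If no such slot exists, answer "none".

12:30

Freya free: 12:30-17:30, 19:00-21:00 (invert busy blocks within the working day).
Oliver free: 12:00-15:15, 15:30-18:00.
Sam free: 11:15-20:00.
Tara free: 12:30-16:00, 16:30-16:45, 19:15-19:45.
Freya ∩ Oliver: 12:30-15:15, 15:30-17:30.
Freya ∩ Oliver ∩ Sam: 12:30-15:15, 15:30-17:30.
Freya ∩ Oliver ∩ Sam ∩ Tara: 12:30-15:15, 15:30-16:00, 16:30-16:45.
Those are the intersection windows.
The first common window of at least 90 minutes is 12:30-15:15, so the earliest start is 12:30.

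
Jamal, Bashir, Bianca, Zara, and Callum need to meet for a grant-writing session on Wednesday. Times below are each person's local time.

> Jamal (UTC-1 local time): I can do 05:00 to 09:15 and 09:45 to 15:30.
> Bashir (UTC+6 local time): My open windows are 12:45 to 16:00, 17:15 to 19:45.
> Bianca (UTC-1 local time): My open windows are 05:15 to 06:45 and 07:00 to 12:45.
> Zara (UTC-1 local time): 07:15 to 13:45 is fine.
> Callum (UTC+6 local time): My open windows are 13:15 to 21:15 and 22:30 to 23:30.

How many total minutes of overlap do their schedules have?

Jamal in UTC: 06:00-10:15, 10:45-16:30 (add 1h to convert from UTC-1).
Bashir in UTC: 06:45-10:00, 11:15-13:45 (subtract 6h to convert from UTC+6).
Bianca in UTC: 06:15-07:45, 08:00-13:45 (add 1h to convert from UTC-1).
Zara in UTC: 08:15-14:45 (add 1h to convert from UTC-1).
Callum in UTC: 07:15-15:15, 16:30-17:30 (subtract 6h to convert from UTC+6).
Jamal ∩ Bashir: 06:45-10:00, 11:15-13:45.
Jamal ∩ Bashir ∩ Bianca: 06:45-07:45, 08:00-10:00, 11:15-13:45.
Jamal ∩ Bashir ∩ Bianca ∩ Zara: 08:15-10:00, 11:15-13:45.
Jamal ∩ Bashir ∩ Bianca ∩ Zara ∩ Callum: 08:15-10:00, 11:15-13:45.
Summing the common windows: 105 + 150 = 255 minutes.

255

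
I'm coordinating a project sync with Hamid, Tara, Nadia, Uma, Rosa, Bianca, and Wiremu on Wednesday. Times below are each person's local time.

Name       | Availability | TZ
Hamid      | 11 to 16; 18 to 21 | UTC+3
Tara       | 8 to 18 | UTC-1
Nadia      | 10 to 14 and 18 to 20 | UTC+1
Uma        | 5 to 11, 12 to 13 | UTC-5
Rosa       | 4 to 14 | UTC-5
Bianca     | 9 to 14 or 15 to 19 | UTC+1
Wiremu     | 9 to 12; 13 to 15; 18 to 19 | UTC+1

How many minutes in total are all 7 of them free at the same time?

Hamid in UTC: 08:00-13:00, 15:00-18:00 (subtract 3h to convert from UTC+3).
Tara in UTC: 09:00-19:00 (add 1h to convert from UTC-1).
Nadia in UTC: 09:00-13:00, 17:00-19:00 (subtract 1h to convert from UTC+1).
Uma in UTC: 10:00-16:00, 17:00-18:00 (add 5h to convert from UTC-5).
Rosa in UTC: 09:00-19:00 (add 5h to convert from UTC-5).
Bianca in UTC: 08:00-13:00, 14:00-18:00 (subtract 1h to convert from UTC+1).
Wiremu in UTC: 08:00-11:00, 12:00-14:00, 17:00-18:00 (subtract 1h to convert from UTC+1).
Hamid ∩ Tara: 09:00-13:00, 15:00-18:00.
Hamid ∩ Tara ∩ Nadia: 09:00-13:00, 17:00-18:00.
Hamid ∩ Tara ∩ Nadia ∩ Uma: 10:00-13:00, 17:00-18:00.
Hamid ∩ Tara ∩ Nadia ∩ Uma ∩ Rosa: 10:00-13:00, 17:00-18:00.
Hamid ∩ Tara ∩ Nadia ∩ Uma ∩ Rosa ∩ Bianca: 10:00-13:00, 17:00-18:00.
Hamid ∩ Tara ∩ Nadia ∩ Uma ∩ Rosa ∩ Bianca ∩ Wiremu: 10:00-11:00, 12:00-13:00, 17:00-18:00.
Summing the common windows: 60 + 60 + 60 = 180 minutes.

180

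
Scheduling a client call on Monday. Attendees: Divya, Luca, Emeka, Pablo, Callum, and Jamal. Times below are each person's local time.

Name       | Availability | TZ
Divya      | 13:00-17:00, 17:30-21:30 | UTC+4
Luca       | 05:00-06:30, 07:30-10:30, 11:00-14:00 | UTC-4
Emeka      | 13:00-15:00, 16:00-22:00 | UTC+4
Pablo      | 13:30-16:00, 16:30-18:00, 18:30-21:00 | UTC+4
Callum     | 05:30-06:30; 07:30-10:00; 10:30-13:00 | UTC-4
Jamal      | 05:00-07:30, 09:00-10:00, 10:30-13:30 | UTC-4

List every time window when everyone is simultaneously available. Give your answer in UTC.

09:30-10:30, 13:30-14:00, 15:00-17:00

Divya in UTC: 09:00-13:00, 13:30-17:30 (subtract 4h to convert from UTC+4).
Luca in UTC: 09:00-10:30, 11:30-14:30, 15:00-18:00 (add 4h to convert from UTC-4).
Emeka in UTC: 09:00-11:00, 12:00-18:00 (subtract 4h to convert from UTC+4).
Pablo in UTC: 09:30-12:00, 12:30-14:00, 14:30-17:00 (subtract 4h to convert from UTC+4).
Callum in UTC: 09:30-10:30, 11:30-14:00, 14:30-17:00 (add 4h to convert from UTC-4).
Jamal in UTC: 09:00-11:30, 13:00-14:00, 14:30-17:30 (add 4h to convert from UTC-4).
Divya ∩ Luca: 09:00-10:30, 11:30-13:00, 13:30-14:30, 15:00-17:30.
Divya ∩ Luca ∩ Emeka: 09:00-10:30, 12:00-13:00, 13:30-14:30, 15:00-17:30.
Divya ∩ Luca ∩ Emeka ∩ Pablo: 09:30-10:30, 12:30-13:00, 13:30-14:00, 15:00-17:00.
Divya ∩ Luca ∩ Emeka ∩ Pablo ∩ Callum: 09:30-10:30, 12:30-13:00, 13:30-14:00, 15:00-17:00.
Divya ∩ Luca ∩ Emeka ∩ Pablo ∩ Callum ∩ Jamal: 09:30-10:30, 13:30-14:00, 15:00-17:00.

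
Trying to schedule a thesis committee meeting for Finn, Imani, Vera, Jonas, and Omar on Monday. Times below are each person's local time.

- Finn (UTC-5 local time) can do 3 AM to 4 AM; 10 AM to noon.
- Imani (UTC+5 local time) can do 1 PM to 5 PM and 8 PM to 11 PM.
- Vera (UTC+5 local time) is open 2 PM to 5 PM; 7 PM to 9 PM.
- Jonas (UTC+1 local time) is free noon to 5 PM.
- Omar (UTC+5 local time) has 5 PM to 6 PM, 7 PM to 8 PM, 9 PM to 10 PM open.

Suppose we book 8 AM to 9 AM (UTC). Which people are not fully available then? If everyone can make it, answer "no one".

Finn in UTC: 08:00-09:00, 15:00-17:00 (add 5h to convert from UTC-5).
Imani in UTC: 08:00-12:00, 15:00-18:00 (subtract 5h to convert from UTC+5).
Vera in UTC: 09:00-12:00, 14:00-16:00 (subtract 5h to convert from UTC+5).
Jonas in UTC: 11:00-16:00 (subtract 1h to convert from UTC+1).
Omar in UTC: 12:00-13:00, 14:00-15:00, 16:00-17:00 (subtract 5h to convert from UTC+5).
Finn: free for 08:00-09:00. Imani: free for 08:00-09:00. Vera: not fully free for 08:00-09:00. Jonas: not fully free for 08:00-09:00. Omar: not fully free for 08:00-09:00.

Jonas, Omar, Vera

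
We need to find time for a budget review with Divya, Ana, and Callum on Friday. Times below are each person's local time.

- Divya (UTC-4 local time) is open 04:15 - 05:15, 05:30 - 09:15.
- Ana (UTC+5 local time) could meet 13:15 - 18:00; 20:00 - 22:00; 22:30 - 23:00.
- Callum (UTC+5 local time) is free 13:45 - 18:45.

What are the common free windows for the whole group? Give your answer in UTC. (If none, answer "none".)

Divya in UTC: 08:15-09:15, 09:30-13:15 (add 4h to convert from UTC-4).
Ana in UTC: 08:15-13:00, 15:00-17:00, 17:30-18:00 (subtract 5h to convert from UTC+5).
Callum in UTC: 08:45-13:45 (subtract 5h to convert from UTC+5).
Divya ∩ Ana: 08:15-09:15, 09:30-13:00.
Divya ∩ Ana ∩ Callum: 08:45-09:15, 09:30-13:00.
Those are the intersection windows.

08:45-09:15, 09:30-13:00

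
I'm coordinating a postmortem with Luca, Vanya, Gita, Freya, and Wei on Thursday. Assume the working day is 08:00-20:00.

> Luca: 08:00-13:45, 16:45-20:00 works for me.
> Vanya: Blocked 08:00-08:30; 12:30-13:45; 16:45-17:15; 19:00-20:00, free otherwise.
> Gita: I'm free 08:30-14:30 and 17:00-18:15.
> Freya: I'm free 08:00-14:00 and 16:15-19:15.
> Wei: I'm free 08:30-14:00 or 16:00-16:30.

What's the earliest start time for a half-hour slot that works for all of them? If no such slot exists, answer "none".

Luca free: 08:00-13:45, 16:45-20:00.
Vanya free: 08:30-12:30, 13:45-16:45, 17:15-19:00 (invert busy blocks within the working day).
Gita free: 08:30-14:30, 17:00-18:15.
Freya free: 08:00-14:00, 16:15-19:15.
Wei free: 08:30-14:00, 16:00-16:30.
Luca ∩ Vanya: 08:30-12:30, 17:15-19:00.
Luca ∩ Vanya ∩ Gita: 08:30-12:30, 17:15-18:15.
Luca ∩ Vanya ∩ Gita ∩ Freya: 08:30-12:30, 17:15-18:15.
Luca ∩ Vanya ∩ Gita ∩ Freya ∩ Wei: 08:30-12:30.
The first common window of at least 30 minutes is 08:30-12:30, so the earliest start is 08:30.

08:30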